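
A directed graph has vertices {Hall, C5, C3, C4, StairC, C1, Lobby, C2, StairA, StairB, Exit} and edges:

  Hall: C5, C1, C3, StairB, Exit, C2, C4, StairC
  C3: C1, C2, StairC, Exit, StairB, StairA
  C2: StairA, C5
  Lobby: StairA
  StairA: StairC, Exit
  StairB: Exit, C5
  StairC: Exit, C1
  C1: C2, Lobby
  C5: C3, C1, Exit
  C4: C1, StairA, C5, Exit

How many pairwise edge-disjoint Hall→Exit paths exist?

7

Assign every edge capacity 1; by Menger, the answer equals the max flow.
Path Hall→Exit (+1); total 1.
Path Hall→C5→Exit (+1); total 2.
Path Hall→C3→Exit (+1); total 3.
Path Hall→C4→Exit (+1); total 4.
Path Hall→StairC→Exit (+1); total 5.
Path Hall→StairB→Exit (+1); total 6.
Path Hall→C2→StairA→Exit (+1); total 7.
No residual Hall→Exit path; max flow = 7.
Certifying cut of size 7: {C3→Exit, C5→Exit, Hall→C4, Hall→Exit, StairA→Exit, StairB→Exit, StairC→Exit}.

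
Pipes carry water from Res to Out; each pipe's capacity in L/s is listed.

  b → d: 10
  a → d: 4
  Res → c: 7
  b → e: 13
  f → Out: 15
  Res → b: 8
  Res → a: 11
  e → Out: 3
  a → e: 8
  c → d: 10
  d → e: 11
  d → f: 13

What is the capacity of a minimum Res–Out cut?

16

Augment Res→a→e→Out: bottleneck 3, flow now 3.
Augment Res→a→d→f→Out: bottleneck 4, flow now 7.
Augment Res→b→d→f→Out: bottleneck 8, flow now 15.
Augment Res→c→d→f→Out: bottleneck 1, flow now 16.
No augmenting path remains; maximum flow = 16.
By max-flow min-cut, the minimum cut capacity equals the max flow.
In the residual graph, reachable from Res: {Res, a, b, c, d, e}.
Min-cut edges: d→f (13), e→Out (3); capacity 13 + 3 = 16.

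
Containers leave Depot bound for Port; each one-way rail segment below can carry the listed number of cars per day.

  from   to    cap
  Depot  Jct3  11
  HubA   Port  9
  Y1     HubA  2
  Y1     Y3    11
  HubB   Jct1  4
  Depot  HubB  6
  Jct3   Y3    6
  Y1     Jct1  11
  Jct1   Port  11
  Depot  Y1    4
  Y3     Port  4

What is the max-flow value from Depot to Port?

Augment Depot→Jct3→Y3→Port: bottleneck 4, flow now 4.
Augment Depot→HubB→Jct1→Port: bottleneck 4, flow now 8.
Augment Depot→Y1→HubA→Port: bottleneck 2, flow now 10.
Augment Depot→Y1→Jct1→Port: bottleneck 2, flow now 12.
No augmenting path remains; maximum flow = 12.
In the residual graph, reachable from Depot: {Depot, Jct3, HubB, Y3}.
Min-cut edges: Depot→Y1 (4), HubB→Jct1 (4), Y3→Port (4); capacity 4 + 4 + 4 = 12.
This cut is saturated, so no flow can exceed 12.

12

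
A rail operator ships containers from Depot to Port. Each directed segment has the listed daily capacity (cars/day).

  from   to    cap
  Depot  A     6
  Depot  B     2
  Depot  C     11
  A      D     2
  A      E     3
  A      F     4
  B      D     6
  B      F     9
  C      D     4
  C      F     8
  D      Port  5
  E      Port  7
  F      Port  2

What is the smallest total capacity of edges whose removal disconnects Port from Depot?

Augment Depot→A→D→Port: bottleneck 2, flow now 2.
Augment Depot→A→E→Port: bottleneck 3, flow now 5.
Augment Depot→A→F→Port: bottleneck 1, flow now 6.
Augment Depot→B→D→Port: bottleneck 2, flow now 8.
Augment Depot→C→D→Port: bottleneck 1, flow now 9.
Augment Depot→C→F→Port: bottleneck 1, flow now 10.
No augmenting path remains; maximum flow = 10.
By max-flow min-cut, the minimum cut capacity equals the max flow.
In the residual graph, reachable from Depot: {Depot, A, B, C, D, F}.
Min-cut edges: A→E (3), D→Port (5), F→Port (2); capacity 3 + 5 + 2 = 10.

10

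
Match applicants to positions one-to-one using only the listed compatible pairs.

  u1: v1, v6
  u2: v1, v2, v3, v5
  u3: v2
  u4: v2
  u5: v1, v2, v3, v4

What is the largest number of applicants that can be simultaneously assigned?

4

Unit-capacity flow: source→left, listed edges, right→sink; max matching = max flow.
Augmenting path u1→v1 (+1); matched 1.
Augmenting path u2→v2 (+1); matched 2.
Augmenting path u5→v3 (+1); matched 3.
Augmenting path u3→v2→u2→v5 (+1); matched 4.
No augmenting path remains; maximum matching = 4.
König certificate: {u1, u2, u5, v2} is a vertex cover of size 4 (every listed pair touches it), so no matching can be larger.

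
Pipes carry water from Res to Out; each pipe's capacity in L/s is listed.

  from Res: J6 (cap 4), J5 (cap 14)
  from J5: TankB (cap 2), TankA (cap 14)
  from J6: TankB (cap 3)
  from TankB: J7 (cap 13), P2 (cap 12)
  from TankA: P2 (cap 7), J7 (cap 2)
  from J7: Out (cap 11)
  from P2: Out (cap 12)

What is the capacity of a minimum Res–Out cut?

Augment Res→J5→TankB→J7→Out: bottleneck 2, flow now 2.
Augment Res→J5→TankA→J7→Out: bottleneck 2, flow now 4.
Augment Res→J5→TankA→P2→Out: bottleneck 7, flow now 11.
Augment Res→J6→TankB→J7→Out: bottleneck 3, flow now 14.
No augmenting path remains; maximum flow = 14.
By max-flow min-cut, the minimum cut capacity equals the max flow.
In the residual graph, reachable from Res: {Res, J5, J6, TankA}.
Min-cut edges: J5→TankB (2), J6→TankB (3), TankA→J7 (2), TankA→P2 (7); capacity 2 + 3 + 2 + 7 = 14.

14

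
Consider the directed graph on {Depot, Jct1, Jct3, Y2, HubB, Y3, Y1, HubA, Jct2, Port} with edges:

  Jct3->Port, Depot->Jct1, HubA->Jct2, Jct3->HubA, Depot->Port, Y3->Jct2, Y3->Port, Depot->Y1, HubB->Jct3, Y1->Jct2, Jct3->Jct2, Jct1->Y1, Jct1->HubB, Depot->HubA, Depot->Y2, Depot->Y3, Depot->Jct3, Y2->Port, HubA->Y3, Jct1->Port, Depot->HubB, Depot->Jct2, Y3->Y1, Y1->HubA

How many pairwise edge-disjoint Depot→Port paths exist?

5

Assign every edge capacity 1; by Menger, the answer equals the max flow.
Path Depot→Port (+1); total 1.
Path Depot→Jct1→Port (+1); total 2.
Path Depot→Jct3→Port (+1); total 3.
Path Depot→Y2→Port (+1); total 4.
Path Depot→Y3→Port (+1); total 5.
No residual Depot→Port path; max flow = 5.
Certifying cut of size 5: {Depot→Jct1, Depot→Port, Depot→Y2, Jct3→Port, Y3→Port}.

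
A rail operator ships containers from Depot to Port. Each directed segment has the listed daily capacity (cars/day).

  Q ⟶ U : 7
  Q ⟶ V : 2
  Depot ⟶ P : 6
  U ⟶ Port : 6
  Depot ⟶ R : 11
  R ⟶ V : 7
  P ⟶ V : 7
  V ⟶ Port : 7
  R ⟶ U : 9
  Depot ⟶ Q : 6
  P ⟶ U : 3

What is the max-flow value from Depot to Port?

Augment Depot→P→U→Port: bottleneck 3, flow now 3.
Augment Depot→P→V→Port: bottleneck 3, flow now 6.
Augment Depot→Q→U→Port: bottleneck 3, flow now 9.
Augment Depot→Q→V→Port: bottleneck 2, flow now 11.
Augment Depot→R→V→Port: bottleneck 2, flow now 13.
No augmenting path remains; maximum flow = 13.
In the residual graph, reachable from Depot: {Depot, P, Q, R, U, V}.
Min-cut edges: U→Port (6), V→Port (7); capacity 6 + 7 = 13.
This cut is saturated, so no flow can exceed 13.

13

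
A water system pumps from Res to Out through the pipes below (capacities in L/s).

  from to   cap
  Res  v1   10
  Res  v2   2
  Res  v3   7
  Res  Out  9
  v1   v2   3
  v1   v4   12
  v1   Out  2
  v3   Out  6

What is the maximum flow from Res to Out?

Augment Res→Out: bottleneck 9, flow now 9.
Augment Res→v1→Out: bottleneck 2, flow now 11.
Augment Res→v3→Out: bottleneck 6, flow now 17.
No augmenting path remains; maximum flow = 17.
In the residual graph, reachable from Res: {Res, v1, v2, v3, v4}.
Min-cut edges: Res→Out (9), v1→Out (2), v3→Out (6); capacity 9 + 2 + 6 = 17.
This cut is saturated, so no flow can exceed 17.

17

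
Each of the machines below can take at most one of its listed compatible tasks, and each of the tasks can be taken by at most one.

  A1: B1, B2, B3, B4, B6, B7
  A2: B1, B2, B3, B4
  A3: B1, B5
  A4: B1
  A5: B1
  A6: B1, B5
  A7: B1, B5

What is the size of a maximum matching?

4

Unit-capacity flow: source→left, listed edges, right→sink; max matching = max flow.
Augmenting path A1→B1 (+1); matched 1.
Augmenting path A2→B2 (+1); matched 2.
Augmenting path A3→B5 (+1); matched 3.
Augmenting path A4→B1→A1→B3 (+1); matched 4.
No augmenting path remains; maximum matching = 4.
König certificate: {A1, A2, B1, B5} is a vertex cover of size 4 (every listed pair touches it), so no matching can be larger.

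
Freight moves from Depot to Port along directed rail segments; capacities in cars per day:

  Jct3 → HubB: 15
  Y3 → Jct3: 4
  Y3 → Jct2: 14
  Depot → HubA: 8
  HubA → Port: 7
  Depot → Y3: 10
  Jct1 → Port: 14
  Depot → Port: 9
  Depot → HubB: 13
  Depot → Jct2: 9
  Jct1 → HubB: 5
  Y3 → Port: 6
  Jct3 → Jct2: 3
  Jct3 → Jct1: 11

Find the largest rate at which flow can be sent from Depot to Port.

Augment Depot→Port: bottleneck 9, flow now 9.
Augment Depot→Y3→Port: bottleneck 6, flow now 15.
Augment Depot→HubA→Port: bottleneck 7, flow now 22.
Augment Depot→Y3→Jct3→Jct1→Port: bottleneck 4, flow now 26.
No augmenting path remains; maximum flow = 26.
In the residual graph, reachable from Depot: {Depot, HubA, HubB, Jct2}.
Min-cut edges: Depot→Y3 (10), Depot→Port (9), HubA→Port (7); capacity 10 + 9 + 7 = 26.
This cut is saturated, so no flow can exceed 26.

26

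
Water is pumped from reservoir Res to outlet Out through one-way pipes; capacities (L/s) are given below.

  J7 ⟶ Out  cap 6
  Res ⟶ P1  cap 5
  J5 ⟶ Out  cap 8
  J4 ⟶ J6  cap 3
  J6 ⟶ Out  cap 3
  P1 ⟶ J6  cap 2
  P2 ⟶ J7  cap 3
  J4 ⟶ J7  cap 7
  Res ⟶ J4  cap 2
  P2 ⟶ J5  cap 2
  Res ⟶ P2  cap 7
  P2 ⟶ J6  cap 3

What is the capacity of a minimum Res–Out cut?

10

Augment Res→P2→J5→Out: bottleneck 2, flow now 2.
Augment Res→P2→J6→Out: bottleneck 3, flow now 5.
Augment Res→P2→J7→Out: bottleneck 2, flow now 7.
Augment Res→J4→J7→Out: bottleneck 2, flow now 9.
Augment Res→P1→J6→P2→J7→Out: bottleneck 1, flow now 10. (uses reverse residual edge)
No augmenting path remains; maximum flow = 10.
By max-flow min-cut, the minimum cut capacity equals the max flow.
In the residual graph, reachable from Res: {Res, P2, P1, J6}.
Min-cut edges: Res→J4 (2), P2→J5 (2), P2→J7 (3), J6→Out (3); capacity 2 + 2 + 3 + 3 = 10.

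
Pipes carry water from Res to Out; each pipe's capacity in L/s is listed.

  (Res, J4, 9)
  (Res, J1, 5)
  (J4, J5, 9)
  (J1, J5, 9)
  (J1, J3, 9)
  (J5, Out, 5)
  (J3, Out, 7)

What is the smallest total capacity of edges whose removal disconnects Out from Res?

10

Augment Res→J4→J5→Out: bottleneck 5, flow now 5.
Augment Res→J1→J3→Out: bottleneck 5, flow now 10.
No augmenting path remains; maximum flow = 10.
By max-flow min-cut, the minimum cut capacity equals the max flow.
In the residual graph, reachable from Res: {Res, J4, J5}.
Min-cut edges: Res→J1 (5), J5→Out (5); capacity 5 + 5 = 10.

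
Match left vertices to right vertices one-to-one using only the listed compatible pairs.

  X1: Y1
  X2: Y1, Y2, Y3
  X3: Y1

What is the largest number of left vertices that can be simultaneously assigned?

2

Unit-capacity flow: source→left, listed edges, right→sink; max matching = max flow.
Augmenting path X1→Y1 (+1); matched 1.
Augmenting path X2→Y2 (+1); matched 2.
No augmenting path remains; maximum matching = 2.
König certificate: {X2, Y1} is a vertex cover of size 2 (every listed pair touches it), so no matching can be larger.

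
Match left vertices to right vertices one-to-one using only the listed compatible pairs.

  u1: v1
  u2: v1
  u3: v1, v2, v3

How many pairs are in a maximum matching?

2

Unit-capacity flow: source→left, listed edges, right→sink; max matching = max flow.
Augmenting path u1→v1 (+1); matched 1.
Augmenting path u3→v2 (+1); matched 2.
No augmenting path remains; maximum matching = 2.
König certificate: {u3, v1} is a vertex cover of size 2 (every listed pair touches it), so no matching can be larger.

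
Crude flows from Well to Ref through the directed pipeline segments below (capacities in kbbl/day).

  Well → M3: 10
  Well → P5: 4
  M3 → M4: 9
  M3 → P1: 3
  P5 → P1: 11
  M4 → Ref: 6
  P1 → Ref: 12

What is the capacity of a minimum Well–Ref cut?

Augment Well→M3→M4→Ref: bottleneck 6, flow now 6.
Augment Well→M3→P1→Ref: bottleneck 3, flow now 9.
Augment Well→P5→P1→Ref: bottleneck 4, flow now 13.
No augmenting path remains; maximum flow = 13.
By max-flow min-cut, the minimum cut capacity equals the max flow.
In the residual graph, reachable from Well: {Well, M3, M4}.
Min-cut edges: Well→P5 (4), M3→P1 (3), M4→Ref (6); capacity 4 + 3 + 6 = 13.

13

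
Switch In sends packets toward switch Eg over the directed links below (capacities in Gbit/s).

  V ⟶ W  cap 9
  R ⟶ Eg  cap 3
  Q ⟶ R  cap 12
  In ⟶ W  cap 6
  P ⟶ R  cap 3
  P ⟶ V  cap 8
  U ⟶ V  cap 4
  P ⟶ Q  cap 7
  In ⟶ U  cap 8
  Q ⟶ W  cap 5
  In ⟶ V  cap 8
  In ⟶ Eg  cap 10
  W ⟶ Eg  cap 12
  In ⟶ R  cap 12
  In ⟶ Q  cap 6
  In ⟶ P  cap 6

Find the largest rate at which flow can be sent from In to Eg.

Augment In→Eg: bottleneck 10, flow now 10.
Augment In→R→Eg: bottleneck 3, flow now 13.
Augment In→W→Eg: bottleneck 6, flow now 19.
Augment In→Q→W→Eg: bottleneck 5, flow now 24.
Augment In→V→W→Eg: bottleneck 1, flow now 25.
No augmenting path remains; maximum flow = 25.
In the residual graph, reachable from In: {In, P, Q, R, U, V, W}.
Min-cut edges: In→Eg (10), R→Eg (3), W→Eg (12); capacity 10 + 3 + 12 = 25.
This cut is saturated, so no flow can exceed 25.

25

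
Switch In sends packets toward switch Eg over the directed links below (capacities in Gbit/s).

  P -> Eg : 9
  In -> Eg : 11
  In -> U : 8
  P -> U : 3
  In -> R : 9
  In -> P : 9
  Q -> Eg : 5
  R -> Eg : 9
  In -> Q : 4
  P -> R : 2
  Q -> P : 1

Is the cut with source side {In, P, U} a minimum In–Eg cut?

No — its capacity is 35, but the minimum cut has capacity 33.

Given cut capacity: 4 + 9 + 11 + 2 + 9 = 35.
Augment In→Eg: bottleneck 11, flow now 11.
Augment In→P→Eg: bottleneck 9, flow now 20.
Augment In→Q→Eg: bottleneck 4, flow now 24.
Augment In→R→Eg: bottleneck 9, flow now 33.
No augmenting path remains; maximum flow = 33.
In the residual graph, reachable from In: {In, U}.
Min-cut edges: In→P (9), In→Q (4), In→R (9), In→Eg (11); capacity 9 + 4 + 9 + 11 = 33.
Cut capacity 35 exceeds the max flow 33, so it is not minimum.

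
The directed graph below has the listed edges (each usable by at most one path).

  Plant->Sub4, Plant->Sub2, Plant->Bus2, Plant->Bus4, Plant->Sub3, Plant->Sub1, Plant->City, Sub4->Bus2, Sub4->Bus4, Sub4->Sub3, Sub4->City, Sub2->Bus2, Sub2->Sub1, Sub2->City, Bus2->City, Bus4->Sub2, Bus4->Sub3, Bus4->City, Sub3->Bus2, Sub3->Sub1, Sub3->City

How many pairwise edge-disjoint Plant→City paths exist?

6

Assign every edge capacity 1; by Menger, the answer equals the max flow.
Path Plant→City (+1); total 1.
Path Plant→Sub4→City (+1); total 2.
Path Plant→Sub2→City (+1); total 3.
Path Plant→Bus2→City (+1); total 4.
Path Plant→Bus4→City (+1); total 5.
Path Plant→Sub3→City (+1); total 6.
No residual Plant→City path; max flow = 6.
Certifying cut of size 6: {Plant→Bus2, Plant→Bus4, Plant→City, Plant→Sub2, Plant→Sub3, Plant→Sub4}.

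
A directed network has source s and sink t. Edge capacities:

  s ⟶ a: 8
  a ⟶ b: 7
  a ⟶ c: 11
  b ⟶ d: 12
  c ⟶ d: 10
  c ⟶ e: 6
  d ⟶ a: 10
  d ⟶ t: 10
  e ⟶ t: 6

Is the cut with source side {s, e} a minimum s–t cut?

No — its capacity is 14, but the minimum cut has capacity 8.

Given cut capacity: 8 + 6 = 14.
Augment s→a→b→d→t: bottleneck 7, flow now 7.
Augment s→a→c→d→t: bottleneck 1, flow now 8.
No augmenting path remains; maximum flow = 8.
In the residual graph, reachable from s: {s}.
Min-cut edges: s→a (8); capacity 8 = 8.
Cut capacity 14 exceeds the max flow 8, so it is not minimum.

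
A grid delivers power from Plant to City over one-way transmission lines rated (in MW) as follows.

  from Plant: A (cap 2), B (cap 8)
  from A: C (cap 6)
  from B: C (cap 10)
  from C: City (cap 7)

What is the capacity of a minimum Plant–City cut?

7

Augment Plant→A→C→City: bottleneck 2, flow now 2.
Augment Plant→B→C→City: bottleneck 5, flow now 7.
No augmenting path remains; maximum flow = 7.
By max-flow min-cut, the minimum cut capacity equals the max flow.
In the residual graph, reachable from Plant: {Plant, A, B, C}.
Min-cut edges: C→City (7); capacity 7 = 7.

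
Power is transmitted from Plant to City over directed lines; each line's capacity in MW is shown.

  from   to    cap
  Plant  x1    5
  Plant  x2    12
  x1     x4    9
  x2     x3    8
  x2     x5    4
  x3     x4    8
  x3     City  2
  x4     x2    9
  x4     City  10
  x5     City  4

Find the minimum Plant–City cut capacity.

Augment Plant→x1→x4→City: bottleneck 5, flow now 5.
Augment Plant→x2→x3→City: bottleneck 2, flow now 7.
Augment Plant→x2→x5→City: bottleneck 4, flow now 11.
Augment Plant→x2→x3→x4→City: bottleneck 5, flow now 16.
No augmenting path remains; maximum flow = 16.
By max-flow min-cut, the minimum cut capacity equals the max flow.
In the residual graph, reachable from Plant: {Plant, x1, x2, x3, x4}.
Min-cut edges: x2→x5 (4), x3→City (2), x4→City (10); capacity 4 + 2 + 10 = 16.

16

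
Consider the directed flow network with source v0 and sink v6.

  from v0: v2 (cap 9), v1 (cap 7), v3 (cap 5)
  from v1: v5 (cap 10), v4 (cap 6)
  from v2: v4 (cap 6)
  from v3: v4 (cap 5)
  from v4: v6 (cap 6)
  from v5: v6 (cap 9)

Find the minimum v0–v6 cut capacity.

13

Augment v0→v1→v4→v6: bottleneck 6, flow now 6.
Augment v0→v1→v5→v6: bottleneck 1, flow now 7.
Augment v0→v2→v4→v1→v5→v6: bottleneck 6, flow now 13. (uses reverse residual edge)
No augmenting path remains; maximum flow = 13.
By max-flow min-cut, the minimum cut capacity equals the max flow.
In the residual graph, reachable from v0: {v0, v2, v3, v4}.
Min-cut edges: v0→v1 (7), v4→v6 (6); capacity 7 + 6 = 13.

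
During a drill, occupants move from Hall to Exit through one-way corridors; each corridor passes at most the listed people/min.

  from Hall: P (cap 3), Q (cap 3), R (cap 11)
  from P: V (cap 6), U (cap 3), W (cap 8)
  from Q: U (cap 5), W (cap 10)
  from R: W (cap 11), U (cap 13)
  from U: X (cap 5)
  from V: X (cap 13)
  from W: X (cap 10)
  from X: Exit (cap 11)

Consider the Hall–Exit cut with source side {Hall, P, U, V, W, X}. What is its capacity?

Edges leaving {Hall, P, U, V, W, X}: Hall→Q (3), Hall→R (11), X→Exit (11).
Cut capacity = 3 + 11 + 11 = 25.

25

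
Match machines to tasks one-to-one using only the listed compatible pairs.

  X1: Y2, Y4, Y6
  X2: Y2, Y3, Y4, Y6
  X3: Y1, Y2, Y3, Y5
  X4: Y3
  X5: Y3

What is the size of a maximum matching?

4

Unit-capacity flow: source→left, listed edges, right→sink; max matching = max flow.
Augmenting path X1→Y2 (+1); matched 1.
Augmenting path X2→Y3 (+1); matched 2.
Augmenting path X3→Y1 (+1); matched 3.
Augmenting path X4→Y3→X2→Y4 (+1); matched 4.
No augmenting path remains; maximum matching = 4.
König certificate: {X1, X2, X3, Y3} is a vertex cover of size 4 (every listed pair touches it), so no matching can be larger.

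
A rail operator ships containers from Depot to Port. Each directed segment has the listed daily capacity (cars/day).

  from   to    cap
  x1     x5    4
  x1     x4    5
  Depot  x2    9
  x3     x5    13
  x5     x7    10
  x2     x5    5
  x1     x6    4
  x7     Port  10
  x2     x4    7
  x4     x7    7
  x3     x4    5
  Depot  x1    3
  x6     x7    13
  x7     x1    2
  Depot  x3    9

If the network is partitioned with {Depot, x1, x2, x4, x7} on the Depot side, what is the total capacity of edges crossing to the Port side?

32

Edges leaving {Depot, x1, x2, x4, x7}: Depot→x3 (9), x1→x5 (4), x1→x6 (4), x2→x5 (5), x7→Port (10).
Cut capacity = 9 + 4 + 4 + 5 + 10 = 32.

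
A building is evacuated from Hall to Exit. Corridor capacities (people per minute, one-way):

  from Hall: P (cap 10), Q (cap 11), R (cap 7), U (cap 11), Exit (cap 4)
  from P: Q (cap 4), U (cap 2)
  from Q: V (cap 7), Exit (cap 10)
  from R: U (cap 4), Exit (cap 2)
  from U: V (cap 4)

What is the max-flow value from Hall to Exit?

16

Augment Hall→Exit: bottleneck 4, flow now 4.
Augment Hall→Q→Exit: bottleneck 10, flow now 14.
Augment Hall→R→Exit: bottleneck 2, flow now 16.
No augmenting path remains; maximum flow = 16.
In the residual graph, reachable from Hall: {Hall, P, Q, R, U, V}.
Min-cut edges: Hall→Exit (4), Q→Exit (10), R→Exit (2); capacity 4 + 10 + 2 = 16.
This cut is saturated, so no flow can exceed 16.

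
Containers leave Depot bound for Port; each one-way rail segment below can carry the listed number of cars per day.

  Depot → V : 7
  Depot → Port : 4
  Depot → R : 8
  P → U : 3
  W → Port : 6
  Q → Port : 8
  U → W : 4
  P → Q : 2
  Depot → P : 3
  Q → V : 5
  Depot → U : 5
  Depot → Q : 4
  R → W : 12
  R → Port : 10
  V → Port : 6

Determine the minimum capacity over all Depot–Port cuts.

Augment Depot→Port: bottleneck 4, flow now 4.
Augment Depot→Q→Port: bottleneck 4, flow now 8.
Augment Depot→R→Port: bottleneck 8, flow now 16.
Augment Depot→V→Port: bottleneck 6, flow now 22.
Augment Depot→P→Q→Port: bottleneck 2, flow now 24.
Augment Depot→U→W→Port: bottleneck 4, flow now 28.
No augmenting path remains; maximum flow = 28.
By max-flow min-cut, the minimum cut capacity equals the max flow.
In the residual graph, reachable from Depot: {Depot, P, U, V}.
Min-cut edges: Depot→Q (4), Depot→R (8), Depot→Port (4), P→Q (2), U→W (4), V→Port (6); capacity 4 + 8 + 4 + 2 + 4 + 6 = 28.

28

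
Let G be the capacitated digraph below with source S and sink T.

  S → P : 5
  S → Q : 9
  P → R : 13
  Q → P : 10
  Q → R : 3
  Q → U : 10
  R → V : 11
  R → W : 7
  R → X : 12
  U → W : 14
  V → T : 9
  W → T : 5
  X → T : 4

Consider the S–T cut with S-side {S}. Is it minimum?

Given cut capacity: 5 + 9 = 14.
Augment S→P→R→V→T: bottleneck 5, flow now 5.
Augment S→Q→R→V→T: bottleneck 3, flow now 8.
Augment S→Q→U→W→T: bottleneck 5, flow now 13.
Augment S→Q→P→R→V→T: bottleneck 1, flow now 14.
No augmenting path remains; maximum flow = 14.
Cut capacity 14 equals the max flow, so it is a minimum cut.

Yes — it is a minimum cut (capacity 14).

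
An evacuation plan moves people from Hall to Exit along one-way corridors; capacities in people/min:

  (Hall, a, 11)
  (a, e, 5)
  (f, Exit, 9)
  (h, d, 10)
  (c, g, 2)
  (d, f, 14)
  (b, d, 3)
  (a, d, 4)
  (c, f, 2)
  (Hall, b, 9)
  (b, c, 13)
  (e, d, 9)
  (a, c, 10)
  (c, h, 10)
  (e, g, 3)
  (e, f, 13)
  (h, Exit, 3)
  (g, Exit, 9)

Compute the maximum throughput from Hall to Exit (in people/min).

17

Augment Hall→a→c→f→Exit: bottleneck 2, flow now 2.
Augment Hall→a→c→g→Exit: bottleneck 2, flow now 4.
Augment Hall→a→c→h→Exit: bottleneck 3, flow now 7.
Augment Hall→a→d→f→Exit: bottleneck 4, flow now 11.
Augment Hall→b→d→f→Exit: bottleneck 3, flow now 14.
Augment Hall→b→c→a→e→g→Exit: bottleneck 3, flow now 17. (uses reverse residual edge)
No augmenting path remains; maximum flow = 17.
In the residual graph, reachable from Hall: {Hall, a, b, c, d, e, f, h}.
Min-cut edges: c→g (2), e→g (3), f→Exit (9), h→Exit (3); capacity 2 + 3 + 9 + 3 = 17.
This cut is saturated, so no flow can exceed 17.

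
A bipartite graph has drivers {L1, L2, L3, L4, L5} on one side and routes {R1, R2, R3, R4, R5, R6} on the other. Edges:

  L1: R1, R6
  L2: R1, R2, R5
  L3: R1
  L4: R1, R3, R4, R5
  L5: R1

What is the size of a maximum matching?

Unit-capacity flow: source→left, listed edges, right→sink; max matching = max flow.
Augmenting path L1→R1 (+1); matched 1.
Augmenting path L2→R2 (+1); matched 2.
Augmenting path L4→R3 (+1); matched 3.
Augmenting path L3→R1→L1→R6 (+1); matched 4.
No augmenting path remains; maximum matching = 4.
König certificate: {L1, L2, L4, R1} is a vertex cover of size 4 (every listed pair touches it), so no matching can be larger.

4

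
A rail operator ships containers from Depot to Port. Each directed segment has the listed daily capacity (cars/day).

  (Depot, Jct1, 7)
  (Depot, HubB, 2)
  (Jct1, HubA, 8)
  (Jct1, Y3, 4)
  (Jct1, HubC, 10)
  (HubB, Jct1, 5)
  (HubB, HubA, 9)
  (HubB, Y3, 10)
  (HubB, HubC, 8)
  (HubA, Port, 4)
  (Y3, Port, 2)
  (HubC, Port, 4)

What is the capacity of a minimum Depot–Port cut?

Augment Depot→Jct1→HubA→Port: bottleneck 4, flow now 4.
Augment Depot→Jct1→Y3→Port: bottleneck 2, flow now 6.
Augment Depot→Jct1→HubC→Port: bottleneck 1, flow now 7.
Augment Depot→HubB→HubC→Port: bottleneck 2, flow now 9.
No augmenting path remains; maximum flow = 9.
By max-flow min-cut, the minimum cut capacity equals the max flow.
In the residual graph, reachable from Depot: {Depot}.
Min-cut edges: Depot→Jct1 (7), Depot→HubB (2); capacity 7 + 2 = 9.

9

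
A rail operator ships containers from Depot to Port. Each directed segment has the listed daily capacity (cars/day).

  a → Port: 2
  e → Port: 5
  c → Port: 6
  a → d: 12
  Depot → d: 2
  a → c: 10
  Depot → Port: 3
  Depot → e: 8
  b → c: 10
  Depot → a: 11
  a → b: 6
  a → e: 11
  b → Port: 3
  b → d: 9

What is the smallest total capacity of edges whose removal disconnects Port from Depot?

Augment Depot→Port: bottleneck 3, flow now 3.
Augment Depot→a→Port: bottleneck 2, flow now 5.
Augment Depot→e→Port: bottleneck 5, flow now 10.
Augment Depot→a→b→Port: bottleneck 3, flow now 13.
Augment Depot→a→c→Port: bottleneck 6, flow now 19.
No augmenting path remains; maximum flow = 19.
By max-flow min-cut, the minimum cut capacity equals the max flow.
In the residual graph, reachable from Depot: {Depot, d, e}.
Min-cut edges: Depot→a (11), Depot→Port (3), e→Port (5); capacity 11 + 3 + 5 = 19.

19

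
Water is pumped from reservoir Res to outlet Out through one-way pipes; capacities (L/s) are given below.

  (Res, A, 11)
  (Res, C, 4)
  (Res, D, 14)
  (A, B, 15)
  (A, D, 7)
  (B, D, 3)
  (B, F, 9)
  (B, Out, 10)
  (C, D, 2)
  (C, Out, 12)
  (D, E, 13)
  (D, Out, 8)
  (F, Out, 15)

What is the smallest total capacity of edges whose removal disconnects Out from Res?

23

Augment Res→C→Out: bottleneck 4, flow now 4.
Augment Res→D→Out: bottleneck 8, flow now 12.
Augment Res→A→B→Out: bottleneck 10, flow now 22.
Augment Res→A→B→F→Out: bottleneck 1, flow now 23.
No augmenting path remains; maximum flow = 23.
By max-flow min-cut, the minimum cut capacity equals the max flow.
In the residual graph, reachable from Res: {Res, D, E}.
Min-cut edges: Res→A (11), Res→C (4), D→Out (8); capacity 11 + 4 + 8 = 23.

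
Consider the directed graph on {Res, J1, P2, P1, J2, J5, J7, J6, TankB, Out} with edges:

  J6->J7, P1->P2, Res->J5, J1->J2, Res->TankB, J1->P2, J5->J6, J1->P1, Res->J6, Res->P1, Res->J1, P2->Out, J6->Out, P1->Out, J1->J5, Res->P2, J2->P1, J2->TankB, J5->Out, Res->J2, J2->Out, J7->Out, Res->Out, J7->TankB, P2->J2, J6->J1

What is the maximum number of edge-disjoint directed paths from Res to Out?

7

Assign every edge capacity 1; by Menger, the answer equals the max flow.
Path Res→Out (+1); total 1.
Path Res→P2→Out (+1); total 2.
Path Res→P1→Out (+1); total 3.
Path Res→J2→Out (+1); total 4.
Path Res→J5→Out (+1); total 5.
Path Res→J6→Out (+1); total 6.
Path Res→J1→J5→J6→J7→Out (+1); total 7.
No residual Res→Out path; max flow = 7.
Certifying cut of size 7: {Res→J1, Res→J2, Res→J5, Res→J6, Res→Out, Res→P1, Res→P2}.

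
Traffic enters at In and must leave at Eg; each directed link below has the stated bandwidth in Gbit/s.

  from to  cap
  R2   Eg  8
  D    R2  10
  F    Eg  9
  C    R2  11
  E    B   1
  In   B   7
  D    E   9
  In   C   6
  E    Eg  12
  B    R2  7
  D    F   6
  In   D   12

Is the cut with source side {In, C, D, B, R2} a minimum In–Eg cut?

Given cut capacity: 6 + 9 + 8 = 23.
Augment In→C→R2→Eg: bottleneck 6, flow now 6.
Augment In→D→F→Eg: bottleneck 6, flow now 12.
Augment In→D→E→Eg: bottleneck 6, flow now 18.
Augment In→B→R2→Eg: bottleneck 2, flow now 20.
No augmenting path remains; maximum flow = 20.
In the residual graph, reachable from In: {In, C, B, R2}.
Min-cut edges: In→D (12), R2→Eg (8); capacity 12 + 8 = 20.
Cut capacity 23 exceeds the max flow 20, so it is not minimum.

No — its capacity is 23, but the minimum cut has capacity 20.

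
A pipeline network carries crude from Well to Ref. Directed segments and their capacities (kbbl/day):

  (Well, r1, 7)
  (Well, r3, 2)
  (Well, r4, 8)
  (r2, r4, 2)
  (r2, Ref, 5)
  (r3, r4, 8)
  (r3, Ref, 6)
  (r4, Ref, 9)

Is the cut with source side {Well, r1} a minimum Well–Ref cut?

Given cut capacity: 2 + 8 = 10.
Augment Well→r3→Ref: bottleneck 2, flow now 2.
Augment Well→r4→Ref: bottleneck 8, flow now 10.
No augmenting path remains; maximum flow = 10.
Cut capacity 10 equals the max flow, so it is a minimum cut.

Yes — it is a minimum cut (capacity 10).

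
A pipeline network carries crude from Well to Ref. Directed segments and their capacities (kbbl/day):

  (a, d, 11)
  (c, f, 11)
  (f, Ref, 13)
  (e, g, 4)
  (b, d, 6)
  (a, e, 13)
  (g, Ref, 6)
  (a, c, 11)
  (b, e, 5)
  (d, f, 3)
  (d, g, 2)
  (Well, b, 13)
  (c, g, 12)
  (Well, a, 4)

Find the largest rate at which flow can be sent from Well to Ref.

Augment Well→a→c→f→Ref: bottleneck 4, flow now 4.
Augment Well→b→d→f→Ref: bottleneck 3, flow now 7.
Augment Well→b→d→g→Ref: bottleneck 2, flow now 9.
Augment Well→b→e→g→Ref: bottleneck 4, flow now 13.
No augmenting path remains; maximum flow = 13.
In the residual graph, reachable from Well: {Well, b, d, e}.
Min-cut edges: Well→a (4), d→f (3), d→g (2), e→g (4); capacity 4 + 3 + 2 + 4 = 13.
This cut is saturated, so no flow can exceed 13.

13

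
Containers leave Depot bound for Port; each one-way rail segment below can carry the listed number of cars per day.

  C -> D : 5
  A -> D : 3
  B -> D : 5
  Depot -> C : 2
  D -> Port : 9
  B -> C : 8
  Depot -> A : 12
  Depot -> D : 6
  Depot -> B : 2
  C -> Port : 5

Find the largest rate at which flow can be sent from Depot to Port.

Augment Depot→C→Port: bottleneck 2, flow now 2.
Augment Depot→D→Port: bottleneck 6, flow now 8.
Augment Depot→A→D→Port: bottleneck 3, flow now 11.
Augment Depot→B→C→Port: bottleneck 2, flow now 13.
No augmenting path remains; maximum flow = 13.
In the residual graph, reachable from Depot: {Depot, A}.
Min-cut edges: Depot→B (2), Depot→C (2), Depot→D (6), A→D (3); capacity 2 + 2 + 6 + 3 = 13.
This cut is saturated, so no flow can exceed 13.

13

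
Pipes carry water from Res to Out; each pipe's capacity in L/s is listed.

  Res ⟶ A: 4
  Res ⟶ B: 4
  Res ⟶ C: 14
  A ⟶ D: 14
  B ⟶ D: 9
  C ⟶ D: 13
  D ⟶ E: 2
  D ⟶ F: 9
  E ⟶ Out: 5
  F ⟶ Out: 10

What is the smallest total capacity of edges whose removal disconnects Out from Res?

11

Augment Res→A→D→E→Out: bottleneck 2, flow now 2.
Augment Res→A→D→F→Out: bottleneck 2, flow now 4.
Augment Res→B→D→F→Out: bottleneck 4, flow now 8.
Augment Res→C→D→F→Out: bottleneck 3, flow now 11.
No augmenting path remains; maximum flow = 11.
By max-flow min-cut, the minimum cut capacity equals the max flow.
In the residual graph, reachable from Res: {Res, A, B, C, D}.
Min-cut edges: D→E (2), D→F (9); capacity 2 + 9 = 11.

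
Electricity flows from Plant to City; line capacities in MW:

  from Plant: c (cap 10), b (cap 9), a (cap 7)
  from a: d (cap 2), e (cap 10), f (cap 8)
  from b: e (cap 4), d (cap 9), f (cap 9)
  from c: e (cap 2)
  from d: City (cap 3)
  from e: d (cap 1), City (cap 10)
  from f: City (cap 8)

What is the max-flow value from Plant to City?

18

Augment Plant→a→d→City: bottleneck 2, flow now 2.
Augment Plant→a→e→City: bottleneck 5, flow now 7.
Augment Plant→b→d→City: bottleneck 1, flow now 8.
Augment Plant→b→e→City: bottleneck 4, flow now 12.
Augment Plant→b→f→City: bottleneck 4, flow now 16.
Augment Plant→c→e→City: bottleneck 1, flow now 17.
Augment Plant→c→e→a→f→City: bottleneck 1, flow now 18. (uses reverse residual edge)
No augmenting path remains; maximum flow = 18.
In the residual graph, reachable from Plant: {Plant, c}.
Min-cut edges: Plant→a (7), Plant→b (9), c→e (2); capacity 7 + 9 + 2 = 18.
This cut is saturated, so no flow can exceed 18.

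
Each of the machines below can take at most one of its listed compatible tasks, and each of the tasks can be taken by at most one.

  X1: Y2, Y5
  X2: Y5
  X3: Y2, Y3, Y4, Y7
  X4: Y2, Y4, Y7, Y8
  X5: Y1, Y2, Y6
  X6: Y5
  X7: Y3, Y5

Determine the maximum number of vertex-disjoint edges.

Unit-capacity flow: source→left, listed edges, right→sink; max matching = max flow.
Augmenting path X1→Y2 (+1); matched 1.
Augmenting path X2→Y5 (+1); matched 2.
Augmenting path X3→Y3 (+1); matched 3.
Augmenting path X4→Y4 (+1); matched 4.
Augmenting path X5→Y1 (+1); matched 5.
Augmenting path X7→Y3→X3→Y7 (+1); matched 6.
No augmenting path remains; maximum matching = 6.
König certificate: {X1, X3, X4, X5, X7, Y5} is a vertex cover of size 6 (every listed pair touches it), so no matching can be larger.

6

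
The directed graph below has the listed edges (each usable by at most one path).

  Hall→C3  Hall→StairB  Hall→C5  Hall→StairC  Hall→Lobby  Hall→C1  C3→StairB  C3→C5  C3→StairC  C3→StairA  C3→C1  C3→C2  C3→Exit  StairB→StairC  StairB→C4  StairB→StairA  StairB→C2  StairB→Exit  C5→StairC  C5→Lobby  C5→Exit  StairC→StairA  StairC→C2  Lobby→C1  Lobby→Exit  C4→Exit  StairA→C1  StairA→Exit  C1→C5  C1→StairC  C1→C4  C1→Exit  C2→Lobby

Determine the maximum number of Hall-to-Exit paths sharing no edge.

6

Assign every edge capacity 1; by Menger, the answer equals the max flow.
Path Hall→C3→Exit (+1); total 1.
Path Hall→StairB→Exit (+1); total 2.
Path Hall→C5→Exit (+1); total 3.
Path Hall→Lobby→Exit (+1); total 4.
Path Hall→C1→Exit (+1); total 5.
Path Hall→StairC→StairA→Exit (+1); total 6.
No residual Hall→Exit path; max flow = 6.
Certifying cut of size 6: {Hall→C1, Hall→C3, Hall→C5, Hall→Lobby, Hall→StairB, Hall→StairC}.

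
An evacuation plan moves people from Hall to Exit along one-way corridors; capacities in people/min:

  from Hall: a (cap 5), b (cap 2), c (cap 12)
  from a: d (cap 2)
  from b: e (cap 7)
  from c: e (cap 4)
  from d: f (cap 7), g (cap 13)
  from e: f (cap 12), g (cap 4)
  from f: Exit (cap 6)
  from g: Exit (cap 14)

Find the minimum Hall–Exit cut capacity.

8

Augment Hall→a→d→f→Exit: bottleneck 2, flow now 2.
Augment Hall→b→e→f→Exit: bottleneck 2, flow now 4.
Augment Hall→c→e→f→Exit: bottleneck 2, flow now 6.
Augment Hall→c→e→g→Exit: bottleneck 2, flow now 8.
No augmenting path remains; maximum flow = 8.
By max-flow min-cut, the minimum cut capacity equals the max flow.
In the residual graph, reachable from Hall: {Hall, a, c}.
Min-cut edges: Hall→b (2), a→d (2), c→e (4); capacity 2 + 2 + 4 = 8.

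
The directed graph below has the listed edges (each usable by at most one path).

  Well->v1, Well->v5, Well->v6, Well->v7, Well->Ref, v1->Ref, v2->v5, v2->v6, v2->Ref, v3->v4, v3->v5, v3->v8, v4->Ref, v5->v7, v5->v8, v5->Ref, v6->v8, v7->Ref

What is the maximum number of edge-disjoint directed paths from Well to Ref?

4

Assign every edge capacity 1; by Menger, the answer equals the max flow.
Path Well→Ref (+1); total 1.
Path Well→v1→Ref (+1); total 2.
Path Well→v5→Ref (+1); total 3.
Path Well→v7→Ref (+1); total 4.
No residual Well→Ref path; max flow = 4.
Certifying cut of size 4: {Well→Ref, Well→v1, Well→v5, Well→v7}.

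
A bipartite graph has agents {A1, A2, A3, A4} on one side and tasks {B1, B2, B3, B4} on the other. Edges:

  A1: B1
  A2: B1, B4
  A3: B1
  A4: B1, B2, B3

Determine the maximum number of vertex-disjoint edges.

Unit-capacity flow: source→left, listed edges, right→sink; max matching = max flow.
Augmenting path A1→B1 (+1); matched 1.
Augmenting path A2→B4 (+1); matched 2.
Augmenting path A4→B2 (+1); matched 3.
No augmenting path remains; maximum matching = 3.
König certificate: {A2, A4, B1} is a vertex cover of size 3 (every listed pair touches it), so no matching can be larger.

3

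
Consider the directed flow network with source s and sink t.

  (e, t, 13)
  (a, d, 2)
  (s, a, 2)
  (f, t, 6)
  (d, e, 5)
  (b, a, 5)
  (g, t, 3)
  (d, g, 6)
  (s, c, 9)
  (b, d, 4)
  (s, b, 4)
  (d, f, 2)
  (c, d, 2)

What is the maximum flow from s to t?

8

Augment s→a→d→e→t: bottleneck 2, flow now 2.
Augment s→b→d→e→t: bottleneck 3, flow now 5.
Augment s→b→d→f→t: bottleneck 1, flow now 6.
Augment s→c→d→f→t: bottleneck 1, flow now 7.
Augment s→c→d→g→t: bottleneck 1, flow now 8.
No augmenting path remains; maximum flow = 8.
In the residual graph, reachable from s: {s, c}.
Min-cut edges: s→a (2), s→b (4), c→d (2); capacity 2 + 4 + 2 = 8.
This cut is saturated, so no flow can exceed 8.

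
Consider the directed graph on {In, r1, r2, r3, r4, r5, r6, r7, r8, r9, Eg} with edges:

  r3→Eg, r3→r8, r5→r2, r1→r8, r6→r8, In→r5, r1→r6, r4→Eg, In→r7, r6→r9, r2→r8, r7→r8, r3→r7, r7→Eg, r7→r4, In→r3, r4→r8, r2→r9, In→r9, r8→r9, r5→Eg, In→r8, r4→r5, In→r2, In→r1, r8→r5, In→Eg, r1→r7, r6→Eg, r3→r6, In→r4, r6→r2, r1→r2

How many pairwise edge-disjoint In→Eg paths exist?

Assign every edge capacity 1; by Menger, the answer equals the max flow.
Path In→Eg (+1); total 1.
Path In→r3→Eg (+1); total 2.
Path In→r4→Eg (+1); total 3.
Path In→r5→Eg (+1); total 4.
Path In→r7→Eg (+1); total 5.
Path In→r1→r6→Eg (+1); total 6.
No residual In→Eg path; max flow = 6.
Certifying cut of size 6: {In→Eg, In→r1, In→r3, In→r4, In→r7, r5→Eg}.

6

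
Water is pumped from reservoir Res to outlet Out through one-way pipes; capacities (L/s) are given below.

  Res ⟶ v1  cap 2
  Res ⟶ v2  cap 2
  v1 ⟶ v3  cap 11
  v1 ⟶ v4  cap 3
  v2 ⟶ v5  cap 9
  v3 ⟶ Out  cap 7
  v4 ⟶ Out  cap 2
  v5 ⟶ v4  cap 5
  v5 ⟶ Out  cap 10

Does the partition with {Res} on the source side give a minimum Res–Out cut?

Given cut capacity: 2 + 2 = 4.
Augment Res→v1→v3→Out: bottleneck 2, flow now 2.
Augment Res→v2→v5→Out: bottleneck 2, flow now 4.
No augmenting path remains; maximum flow = 4.
Cut capacity 4 equals the max flow, so it is a minimum cut.

Yes — it is a minimum cut (capacity 4).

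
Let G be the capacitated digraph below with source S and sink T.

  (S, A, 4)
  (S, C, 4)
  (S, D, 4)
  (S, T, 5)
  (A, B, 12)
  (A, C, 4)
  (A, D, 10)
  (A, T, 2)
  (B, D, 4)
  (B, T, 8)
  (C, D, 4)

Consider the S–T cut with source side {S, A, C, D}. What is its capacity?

Edges leaving {S, A, C, D}: S→T (5), A→B (12), A→T (2).
Cut capacity = 5 + 12 + 2 = 19.

19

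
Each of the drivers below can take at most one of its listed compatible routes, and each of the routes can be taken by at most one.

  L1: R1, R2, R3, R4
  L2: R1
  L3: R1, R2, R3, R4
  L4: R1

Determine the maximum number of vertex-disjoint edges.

Unit-capacity flow: source→left, listed edges, right→sink; max matching = max flow.
Augmenting path L1→R1 (+1); matched 1.
Augmenting path L3→R2 (+1); matched 2.
Augmenting path L2→R1→L1→R3 (+1); matched 3.
No augmenting path remains; maximum matching = 3.
König certificate: {L1, L3, R1} is a vertex cover of size 3 (every listed pair touches it), so no matching can be larger.

3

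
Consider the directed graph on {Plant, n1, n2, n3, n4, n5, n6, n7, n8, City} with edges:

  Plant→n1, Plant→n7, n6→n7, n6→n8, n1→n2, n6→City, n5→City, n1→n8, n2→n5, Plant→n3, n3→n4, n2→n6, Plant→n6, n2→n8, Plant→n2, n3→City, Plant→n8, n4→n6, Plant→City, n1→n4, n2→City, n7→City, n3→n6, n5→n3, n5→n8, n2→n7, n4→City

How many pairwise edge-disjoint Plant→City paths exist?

Assign every edge capacity 1; by Menger, the answer equals the max flow.
Path Plant→City (+1); total 1.
Path Plant→n2→City (+1); total 2.
Path Plant→n3→City (+1); total 3.
Path Plant→n6→City (+1); total 4.
Path Plant→n7→City (+1); total 5.
Path Plant→n1→n4→City (+1); total 6.
No residual Plant→City path; max flow = 6.
Certifying cut of size 6: {Plant→City, Plant→n1, Plant→n2, Plant→n3, Plant→n6, Plant→n7}.

6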